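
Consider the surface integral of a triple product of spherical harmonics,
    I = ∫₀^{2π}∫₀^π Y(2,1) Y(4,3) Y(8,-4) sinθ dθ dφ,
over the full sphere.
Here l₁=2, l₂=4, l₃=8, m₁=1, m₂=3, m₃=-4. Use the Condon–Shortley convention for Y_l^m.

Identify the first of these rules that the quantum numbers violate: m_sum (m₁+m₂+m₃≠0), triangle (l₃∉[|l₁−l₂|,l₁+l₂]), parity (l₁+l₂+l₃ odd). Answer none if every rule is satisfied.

m₁+m₂+m₃ = 1 + 3 − 4 = 0  ✓
triangle: |2−4|=2 ≤ l₃=8 ≤ 2+4=6  ✗
parity: l₁+l₂+l₃ = 14 is even

triangle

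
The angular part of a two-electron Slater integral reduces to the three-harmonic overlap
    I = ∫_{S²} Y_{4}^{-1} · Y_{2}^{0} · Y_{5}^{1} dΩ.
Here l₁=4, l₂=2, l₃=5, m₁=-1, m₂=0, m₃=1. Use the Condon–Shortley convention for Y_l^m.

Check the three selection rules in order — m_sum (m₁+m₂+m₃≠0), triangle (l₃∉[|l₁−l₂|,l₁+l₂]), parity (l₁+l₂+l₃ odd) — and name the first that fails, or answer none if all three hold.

Σmᵢ = 0  ✓
l₃∈[|l₁−l₂|,l₁+l₂]=[2,6], have l₃=5  ✓
Σlᵢ = 11 ⇒ odd  ✗

parity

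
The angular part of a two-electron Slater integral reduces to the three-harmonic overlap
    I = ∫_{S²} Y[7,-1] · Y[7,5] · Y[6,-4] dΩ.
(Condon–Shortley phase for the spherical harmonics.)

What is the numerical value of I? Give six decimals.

0.082830

Checks pass: Σm=0; 20 even; l₃=6∈[0,14].
(2·7+1)(2·7+1)(2·6+1) = 2925
Δ: 8! 6! 6! / 21! → 1/2444321880
sum: t=1:−1/2612736000 t=2:+1/20736000 t=3:−1/1658880 t=4:+1/746496 t=5:−1/1658880 t=6:+1/20736000 t=7:−1/2612736000 = 1/4354560
3j²(7 7 6; 0 0 0) = Δ·Π!·Σ² = 1000/138567  (sign +1)
sum: t=6:+1/49766400 t=7:−1/72576000 t=8:+1/1393459200 = 7/995328000
3j²(7 7 6; -1 5 -4) = Δ·Π!·Σ² = 343/83980  (sign +1)
combine: 4πI² = 2925·1000/138567·343/83980 = 1286250/14919047
take √, sign +1: I = 0.08282992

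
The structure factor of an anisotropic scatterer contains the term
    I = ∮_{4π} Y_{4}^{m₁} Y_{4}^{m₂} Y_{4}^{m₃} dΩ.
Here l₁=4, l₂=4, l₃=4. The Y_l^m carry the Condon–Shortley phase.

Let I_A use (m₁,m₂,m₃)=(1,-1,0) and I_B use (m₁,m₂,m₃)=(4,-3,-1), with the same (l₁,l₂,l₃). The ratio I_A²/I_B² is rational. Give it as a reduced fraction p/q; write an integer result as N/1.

81/490

Same 4,4,4: normalisation and zero-m 3j drop out of the ratio.
A: Δ: 4! 4! 4! / 13! → 1/450450; sum: t=0:+1/864 t=1:−1/96 t=2:+1/144 t=3:−1/3456 = -1/384; 3j²(4 4 4; 1 -1 0) = Δ·Π!·Σ² = 9/2002  (sign -1)
B: Δ: 4! 4! 4! / 13! → 1/450450; sum: t=0:+1/3456 = 1/3456; 3j²(4 4 4; 4 -3 -1) = Δ·Π!·Σ² = 35/1287  (sign -1)
I_A²/I_B² = (9/2002)/(35/1287) = 81/490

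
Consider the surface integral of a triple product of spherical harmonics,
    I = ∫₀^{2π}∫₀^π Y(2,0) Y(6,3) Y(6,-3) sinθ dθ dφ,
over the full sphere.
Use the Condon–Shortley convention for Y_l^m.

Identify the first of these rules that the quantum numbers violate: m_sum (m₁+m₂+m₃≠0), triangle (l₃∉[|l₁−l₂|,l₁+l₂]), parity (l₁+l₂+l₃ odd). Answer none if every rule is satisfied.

none

azimuthal sum: 0 + 3 − 3 = 0  ✓
4 ≤ 6 ≤ 8 (triangle on l)  ✓
L = 2 + 6 + 6 = 14 (even)  ✓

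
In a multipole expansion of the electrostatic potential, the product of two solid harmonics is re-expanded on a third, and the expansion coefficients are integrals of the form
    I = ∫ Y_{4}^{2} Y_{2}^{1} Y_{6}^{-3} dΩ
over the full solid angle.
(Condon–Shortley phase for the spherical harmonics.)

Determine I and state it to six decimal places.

-0.252474

Rules hold: Σm=0, L=12 even, 2≤6≤6.
N = 9·5·13 = 585
Δ = 0!·8!·4!/13! = 1/6435
Racah Σ t=0..0: t=0:+1/2304 = 1/2304
⇒ 3j(4 2 6; 0 0 0)² = 5/143, sgn +1
Racah Σ t=0..0: t=0:+1/8640 = 1/8640
⇒ 3j(4 2 6; 2 1 -3)² = 28/715, sgn -1
4πI² = N·(3j₀)²·(3jₘ)² = 1260/1573
I = -1·√(0.801017/4π) = -0.25247360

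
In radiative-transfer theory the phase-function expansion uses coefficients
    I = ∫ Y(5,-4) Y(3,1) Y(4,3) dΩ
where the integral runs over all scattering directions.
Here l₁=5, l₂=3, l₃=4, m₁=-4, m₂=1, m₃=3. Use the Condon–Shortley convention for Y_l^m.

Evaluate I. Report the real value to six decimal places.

m-sum 0 ✓  L=12 even ✓  2≤4≤8 ✓
Π(2lᵢ+1) = 11×7×9 = 693
triangle coeff Δ(5,3,4) = 1/180180
Σ_t [1,3]: t=1:−1/576 t=2:+1/144 t=3:−1/576 = 1/288
(3j)²=20/1001 [(5 3 4; 0 0 0)], sign=+1
Σ_t [3,4]: t=3:−1/4320 t=4:+1/5760 = -1/17280
(3j)²=7/4290 [(5 3 4; -4 1 3)], sign=+1
⇒ 4πI² = 42/1859
I = (+1)√(42/1859/(4π)) = 0.04240138

0.042401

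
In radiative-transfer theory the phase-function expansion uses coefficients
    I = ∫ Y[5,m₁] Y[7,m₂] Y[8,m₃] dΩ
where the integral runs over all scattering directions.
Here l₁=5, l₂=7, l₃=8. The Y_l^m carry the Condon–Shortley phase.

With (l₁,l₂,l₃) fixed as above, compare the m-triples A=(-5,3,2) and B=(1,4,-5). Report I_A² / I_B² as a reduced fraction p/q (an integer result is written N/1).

18900/1573

l's match ⇒ only the (l;m) 3-j factors differ between A and B.
A: triangle coeff Δ(5,7,8) = 1/814773960; Σ_t [4,4]: t=4:+1/298598400 = 1/298598400; (3j)²=525/46189 [(5 7 8; -5 3 2)], sign=+1
B: triangle coeff Δ(5,7,8) = 1/814773960; Σ_t [1,4]: t=1:−1/783820800 t=2:+1/69672960 t=3:−1/58060800 t=4:+1/522547200 = -1/447897600; (3j)²=11/11628 [(5 7 8; 1 4 -5)], sign=+1
I_A²/I_B² = (525/46189)/(11/11628) = 18900/1573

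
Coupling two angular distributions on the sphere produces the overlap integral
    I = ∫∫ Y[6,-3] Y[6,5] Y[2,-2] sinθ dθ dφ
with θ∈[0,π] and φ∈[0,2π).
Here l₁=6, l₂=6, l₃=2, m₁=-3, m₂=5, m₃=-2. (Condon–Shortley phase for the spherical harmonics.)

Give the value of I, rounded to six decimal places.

0.120286

m-sum 0 ✓  L=14 even ✓  0≤2≤12 ✓
Π(2lᵢ+1) = 13×13×5 = 845
triangle coeff Δ(6,6,2) = 1/90090
Σ_t [4,6]: t=4:+1/69120 t=5:−1/14400 t=6:+1/69120 = -7/172800
(3j)²=14/715 [(6 6 2; 0 0 0)], sign=-1
Σ_t [9,9]: t=9:−1/1451520 = -1/1451520
(3j)²=1/91 [(6 6 2; -3 5 -2)], sign=-1
⇒ 4πI² = 2/11
I = (+1)√(2/11/(4π)) = 0.12028562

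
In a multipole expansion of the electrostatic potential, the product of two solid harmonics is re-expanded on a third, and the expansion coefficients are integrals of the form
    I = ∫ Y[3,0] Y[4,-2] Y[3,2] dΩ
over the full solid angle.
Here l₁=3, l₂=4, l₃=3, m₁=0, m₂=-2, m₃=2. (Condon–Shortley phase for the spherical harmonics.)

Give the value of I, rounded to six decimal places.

Rules hold: Σm=0, L=10 even, 1≤3≤7.
N = 7·9·7 = 441
Δ = 4!·2!·4!/11! = 1/34650
Racah Σ t=1..3: t=1:−1/72 t=2:+1/16 t=3:−1/72 = 5/144
⇒ 3j(3 4 3; 0 0 0)² = 2/77, sgn -1
Racah Σ t=1..2: t=1:−1/72 t=2:+1/96 = -1/288
⇒ 3j(3 4 3; 0 -2 2)² = 1/462, sgn +1
4πI² = N·(3j₀)²·(3jₘ)² = 3/121
I = -1·√(0.0247934/4π) = -0.04441841

-0.044418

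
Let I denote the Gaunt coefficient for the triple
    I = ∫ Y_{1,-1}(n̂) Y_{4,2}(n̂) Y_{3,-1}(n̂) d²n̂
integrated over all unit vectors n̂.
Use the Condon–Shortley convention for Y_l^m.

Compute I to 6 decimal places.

0.238414

m-sum 0 ✓  L=8 even ✓  3≤3≤5 ✓
Π(2lᵢ+1) = 3×9×7 = 189
triangle coeff Δ(1,4,3) = 1/252
Σ_t [1,1]: t=1:−1/36 = -1/36
(3j)²=4/63 [(1 4 3; 0 0 0)], sign=+1
Σ_t [2,2]: t=2:+1/96 = 1/96
(3j)²=5/84 [(1 4 3; -1 2 -1)], sign=+1
⇒ 4πI² = 5/7
I = (+1)√(5/7/(4π)) = 0.23841361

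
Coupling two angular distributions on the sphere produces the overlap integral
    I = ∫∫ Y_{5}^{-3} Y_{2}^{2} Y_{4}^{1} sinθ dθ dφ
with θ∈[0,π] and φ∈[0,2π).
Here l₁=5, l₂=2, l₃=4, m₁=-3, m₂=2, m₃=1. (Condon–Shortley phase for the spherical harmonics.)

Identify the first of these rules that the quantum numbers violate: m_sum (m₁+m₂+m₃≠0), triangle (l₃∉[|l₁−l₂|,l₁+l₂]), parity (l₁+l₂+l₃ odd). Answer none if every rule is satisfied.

parity

azimuthal sum: -3 + 2 + 1 = 0  ✓
3 ≤ 4 ≤ 7 (triangle on l)  ✓
L = 5 + 2 + 4 = 11 (odd)  ✗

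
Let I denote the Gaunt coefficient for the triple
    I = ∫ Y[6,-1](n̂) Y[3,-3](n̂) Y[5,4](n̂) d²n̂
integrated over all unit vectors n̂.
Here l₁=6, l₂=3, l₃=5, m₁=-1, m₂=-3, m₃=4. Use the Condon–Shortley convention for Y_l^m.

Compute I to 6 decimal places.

m-sum 0 ✓  L=14 even ✓  3≤5≤9 ✓
Π(2lᵢ+1) = 13×7×11 = 1001
triangle coeff Δ(6,3,5) = 1/675675
Σ_t [1,3]: t=1:−1/8640 t=2:+1/2304 t=3:−1/8640 = 7/34560
(3j)²=7/429 [(6 3 5; 0 0 0)], sign=-1
Σ_t [0,0]: t=0:+1/241920 = 1/241920
(3j)²=4/1001 [(6 3 5; -1 -3 4)], sign=-1
⇒ 4πI² = 28/429
I = (+1)√(28/429/(4π)) = 0.07206849

0.072068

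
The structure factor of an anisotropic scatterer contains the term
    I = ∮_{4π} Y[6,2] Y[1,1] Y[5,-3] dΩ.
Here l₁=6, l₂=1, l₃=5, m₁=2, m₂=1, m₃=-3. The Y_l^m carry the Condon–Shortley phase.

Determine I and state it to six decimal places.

Checks pass: Σm=0; 12 even; l₃=5∈[5,7].
(2·6+1)(2·1+1)(2·5+1) = 429
Δ: 2! 10! 0! / 13! → 1/858
sum: t=1:−1/14400 = -1/14400
3j²(6 1 5; 0 0 0) = Δ·Π!·Σ² = 6/143  (sign +1)
sum: t=2:+1/161280 = 1/161280
3j²(6 1 5; 2 1 -3) = Δ·Π!·Σ² = 1/143  (sign +1)
combine: 4πI² = 429·6/143·1/143 = 18/143
take √, sign +1: I = 0.10008369

0.100084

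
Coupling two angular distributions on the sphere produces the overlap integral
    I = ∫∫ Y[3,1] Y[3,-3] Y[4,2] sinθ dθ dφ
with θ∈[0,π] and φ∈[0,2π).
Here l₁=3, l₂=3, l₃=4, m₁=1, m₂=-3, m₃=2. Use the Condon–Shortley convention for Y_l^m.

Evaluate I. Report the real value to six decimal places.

-0.188451

Checks pass: Σm=0; 10 even; l₃=4∈[0,6].
(2·3+1)(2·3+1)(2·4+1) = 441
Δ: 2! 4! 4! / 11! → 1/34650
sum: t=0:+1/72 t=1:−1/16 t=2:+1/72 = -5/144
3j²(3 3 4; 0 0 0) = Δ·Π!·Σ² = 2/77  (sign -1)
sum: t=0:+1/192 = 1/192
3j²(3 3 4; 1 -3 2) = Δ·Π!·Σ² = 3/77  (sign +1)
combine: 4πI² = 441·2/77·3/77 = 54/121
take √, sign -1: I = -0.18845135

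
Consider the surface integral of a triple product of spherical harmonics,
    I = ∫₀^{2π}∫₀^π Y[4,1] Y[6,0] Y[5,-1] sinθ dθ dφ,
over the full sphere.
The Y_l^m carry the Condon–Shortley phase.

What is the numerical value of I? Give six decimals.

0.000000

l₁+l₂+l₃=15 is odd: 3j(l;000)=0 ⇒ I=0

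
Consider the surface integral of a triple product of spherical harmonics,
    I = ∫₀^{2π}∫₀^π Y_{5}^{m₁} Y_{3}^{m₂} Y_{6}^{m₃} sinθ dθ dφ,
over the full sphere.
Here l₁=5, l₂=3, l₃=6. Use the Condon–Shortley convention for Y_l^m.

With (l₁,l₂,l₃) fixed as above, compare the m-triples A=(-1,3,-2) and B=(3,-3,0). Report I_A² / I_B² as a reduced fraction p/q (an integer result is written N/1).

l's match ⇒ only the (l;m) 3-j factors differ between A and B.
A: triangle coeff Δ(5,3,6) = 1/675675; Σ_t [2,2]: t=2:+1/27648 = 1/27648; (3j)²=10/429 [(5 3 6; -1 3 -2)], sign=+1
B: triangle coeff Δ(5,3,6) = 1/675675; Σ_t [0,0]: t=0:+1/69120 = 1/69120; (3j)²=4/429 [(5 3 6; 3 -3 0)], sign=+1
I_A²/I_B² = (10/429)/(4/429) = 5/2

5/2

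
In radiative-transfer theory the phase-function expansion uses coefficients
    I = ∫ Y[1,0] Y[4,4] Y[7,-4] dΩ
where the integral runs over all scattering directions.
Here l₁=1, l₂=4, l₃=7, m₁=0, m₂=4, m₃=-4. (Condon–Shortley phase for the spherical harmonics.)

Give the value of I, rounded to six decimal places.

|1−4|≤7≤1+4 violated ⇒ I = 0

0.000000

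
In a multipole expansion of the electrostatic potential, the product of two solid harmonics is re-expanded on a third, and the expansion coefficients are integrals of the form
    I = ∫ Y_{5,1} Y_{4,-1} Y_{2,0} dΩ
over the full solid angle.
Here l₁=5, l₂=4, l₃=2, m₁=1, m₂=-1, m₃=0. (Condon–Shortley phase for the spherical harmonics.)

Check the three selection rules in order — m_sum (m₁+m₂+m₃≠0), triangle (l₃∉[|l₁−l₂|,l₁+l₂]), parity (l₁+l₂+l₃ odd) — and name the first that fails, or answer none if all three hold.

Σmᵢ = 0  ✓
l₃∈[|l₁−l₂|,l₁+l₂]=[1,9], have l₃=2  ✓
Σlᵢ = 11 ⇒ odd  ✗

parity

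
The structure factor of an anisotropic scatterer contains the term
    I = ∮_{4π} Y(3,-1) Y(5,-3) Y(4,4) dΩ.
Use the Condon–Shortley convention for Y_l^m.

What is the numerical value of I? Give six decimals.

m-sum 0 ✓  L=12 even ✓  2≤4≤8 ✓
Π(2lᵢ+1) = 7×11×9 = 693
triangle coeff Δ(3,5,4) = 1/180180
Σ_t [1,3]: t=1:−1/576 t=2:+1/144 t=3:−1/576 = 1/288
(3j)²=20/1001 [(3 5 4; 0 0 0)], sign=+1
Σ_t [2,2]: t=2:+1/5760 = 1/5760
(3j)²=56/2145 [(3 5 4; -1 -3 4)], sign=+1
⇒ 4πI² = 672/1859
I = (+1)√(672/1859/(4π)) = 0.16960553

0.169606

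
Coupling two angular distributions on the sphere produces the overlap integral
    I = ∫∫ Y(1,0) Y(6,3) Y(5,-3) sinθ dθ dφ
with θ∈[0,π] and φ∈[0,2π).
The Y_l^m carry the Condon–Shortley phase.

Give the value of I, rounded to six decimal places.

Checks pass: Σm=0; 12 even; l₃=5∈[5,7].
(2·1+1)(2·6+1)(2·5+1) = 429
Δ: 2! 0! 10! / 13! → 1/858
sum: t=1:−1/14400 = -1/14400
3j²(1 6 5; 0 0 0) = Δ·Π!·Σ² = 6/143  (sign +1)
sum: t=1:−1/80640 = -1/80640
3j²(1 6 5; 0 3 -3) = Δ·Π!·Σ² = 9/286  (sign -1)
combine: 4πI² = 429·6/143·9/286 = 81/143
take √, sign -1: I = -0.21230956

-0.212310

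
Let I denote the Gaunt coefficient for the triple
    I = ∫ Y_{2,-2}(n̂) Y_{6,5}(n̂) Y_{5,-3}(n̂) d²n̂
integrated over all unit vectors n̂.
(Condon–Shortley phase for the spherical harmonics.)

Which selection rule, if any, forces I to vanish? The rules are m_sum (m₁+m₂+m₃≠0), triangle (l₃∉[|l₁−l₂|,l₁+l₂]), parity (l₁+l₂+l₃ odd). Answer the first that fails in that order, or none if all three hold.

parity

Σmᵢ = 0  ✓
l₃∈[|l₁−l₂|,l₁+l₂]=[4,8], have l₃=5  ✓
Σlᵢ = 13 ⇒ odd  ✗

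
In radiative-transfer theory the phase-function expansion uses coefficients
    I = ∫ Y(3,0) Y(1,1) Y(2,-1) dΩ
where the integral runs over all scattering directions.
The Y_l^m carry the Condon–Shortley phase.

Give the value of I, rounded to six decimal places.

Rules hold: Σm=0, L=6 even, 2≤2≤4.
N = 7·3·5 = 105
Δ = 2!·4!·0!/7! = 1/105
Racah Σ t=1..1: t=1:−1/4 = -1/4
⇒ 3j(3 1 2; 0 0 0)² = 3/35, sgn -1
Racah Σ t=2..2: t=2:+1/12 = 1/12
⇒ 3j(3 1 2; 0 1 -1)² = 1/35, sgn -1
4πI² = N·(3j₀)²·(3jₘ)² = 9/35
I = +1·√(0.257143/4π) = 0.14304817

0.143048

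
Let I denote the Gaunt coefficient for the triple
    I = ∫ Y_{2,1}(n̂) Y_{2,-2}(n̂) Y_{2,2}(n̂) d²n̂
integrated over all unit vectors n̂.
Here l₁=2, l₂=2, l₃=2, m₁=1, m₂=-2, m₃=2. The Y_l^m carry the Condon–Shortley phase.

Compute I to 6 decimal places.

m-sum = 1 − 2 + 2 = 1 ≠ 0 ⇒ I = 0

0.000000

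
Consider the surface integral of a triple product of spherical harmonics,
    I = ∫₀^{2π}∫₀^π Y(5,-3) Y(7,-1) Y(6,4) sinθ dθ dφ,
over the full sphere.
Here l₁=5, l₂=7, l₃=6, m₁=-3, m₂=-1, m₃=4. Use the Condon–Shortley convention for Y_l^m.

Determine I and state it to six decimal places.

m-sum 0 ✓  L=18 even ✓  2≤6≤12 ✓
Π(2lᵢ+1) = 11×15×13 = 2145
triangle coeff Δ(5,7,6) = 1/174594420
Σ_t [1,5]: t=1:−1/4147200 t=2:+1/207360 t=3:−1/82944 t=4:+1/207360 t=5:−1/4147200 = -1/345600
(3j)²=420/46189 [(5 7 6; 0 0 0)], sign=-1
Σ_t [4,6]: t=4:+1/1658880 t=5:−1/3628800 t=6:+1/116121600 = 13/38707200
(3j)²=39/3553 [(5 7 6; -3 -1 4)], sign=+1
⇒ 4πI² = 245700/1147619
I = (-1)√(245700/1147619/(4π)) = -0.13052653

-0.130527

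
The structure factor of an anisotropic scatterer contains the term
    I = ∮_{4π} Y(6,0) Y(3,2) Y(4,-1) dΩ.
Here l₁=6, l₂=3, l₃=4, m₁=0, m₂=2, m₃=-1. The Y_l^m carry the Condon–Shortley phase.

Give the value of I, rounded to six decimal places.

Σmᵢ = 1 ≠ 0, so the φ-integral vanishes; I = 0

0.000000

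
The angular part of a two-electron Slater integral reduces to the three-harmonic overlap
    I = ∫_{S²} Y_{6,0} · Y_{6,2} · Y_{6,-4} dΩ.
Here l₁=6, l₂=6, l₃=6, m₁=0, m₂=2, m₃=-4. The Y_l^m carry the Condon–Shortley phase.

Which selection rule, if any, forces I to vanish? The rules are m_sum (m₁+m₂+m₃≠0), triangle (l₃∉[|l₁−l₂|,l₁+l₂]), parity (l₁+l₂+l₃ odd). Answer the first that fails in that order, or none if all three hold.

Σmᵢ = -2  ✗
l₃∈[|l₁−l₂|,l₁+l₂]=[0,12], have l₃=6
Σlᵢ = 18 ⇒ even

m_sum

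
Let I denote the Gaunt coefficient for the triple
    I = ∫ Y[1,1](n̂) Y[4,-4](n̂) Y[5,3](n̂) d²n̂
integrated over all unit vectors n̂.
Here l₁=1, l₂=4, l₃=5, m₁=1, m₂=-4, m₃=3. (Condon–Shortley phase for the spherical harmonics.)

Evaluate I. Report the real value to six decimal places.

-0.049106

m-sum 0 ✓  L=10 even ✓  3≤5≤5 ✓
Π(2lᵢ+1) = 3×9×11 = 297
triangle coeff Δ(1,4,5) = 1/495
Σ_t [0,0]: t=0:+1/576 = 1/576
(3j)²=5/99 [(1 4 5; 0 0 0)], sign=-1
Σ_t [0,0]: t=0:+1/80640 = 1/80640
(3j)²=1/495 [(1 4 5; 1 -4 3)], sign=+1
⇒ 4πI² = 1/33
I = (-1)√(1/33/(4π)) = -0.04910640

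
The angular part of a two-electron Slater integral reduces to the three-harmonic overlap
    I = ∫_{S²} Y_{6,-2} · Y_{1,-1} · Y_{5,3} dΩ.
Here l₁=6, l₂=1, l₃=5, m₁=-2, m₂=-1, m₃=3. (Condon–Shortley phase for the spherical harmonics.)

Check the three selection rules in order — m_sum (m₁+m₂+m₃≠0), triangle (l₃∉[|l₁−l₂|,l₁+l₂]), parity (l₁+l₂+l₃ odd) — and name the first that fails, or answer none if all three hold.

none

azimuthal sum: -2 − 1 + 3 = 0  ✓
5 ≤ 5 ≤ 7 (triangle on l)  ✓
L = 6 + 1 + 5 = 12 (even)  ✓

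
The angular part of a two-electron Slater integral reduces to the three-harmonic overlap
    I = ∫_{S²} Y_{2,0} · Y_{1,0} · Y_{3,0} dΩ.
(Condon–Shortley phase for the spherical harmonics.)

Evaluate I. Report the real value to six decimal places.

Rules hold: Σm=0, L=6 even, 1≤3≤3.
N = 5·3·7 = 105
Δ = 0!·4!·2!/7! = 1/105
Racah Σ t=0..0: t=0:+1/4 = 1/4
⇒ 3j(2 1 3; 0 0 0)² = 3/35, sgn -1
(m-triple is (0,0,0) — same symbol as above.)
4πI² = N·(3j₀)²·(3jₘ)² = 27/35
I = +1·√(0.771429/4π) = 0.24776670

0.247767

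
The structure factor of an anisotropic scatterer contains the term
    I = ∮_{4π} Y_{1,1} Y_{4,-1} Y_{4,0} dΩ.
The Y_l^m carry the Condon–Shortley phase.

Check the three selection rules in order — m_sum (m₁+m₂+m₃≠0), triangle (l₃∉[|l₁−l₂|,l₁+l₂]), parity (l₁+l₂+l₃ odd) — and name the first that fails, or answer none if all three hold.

parity

azimuthal sum: 1 − 1 + 0 = 0  ✓
3 ≤ 4 ≤ 5 (triangle on l)  ✓
L = 1 + 4 + 4 = 9 (odd)  ✗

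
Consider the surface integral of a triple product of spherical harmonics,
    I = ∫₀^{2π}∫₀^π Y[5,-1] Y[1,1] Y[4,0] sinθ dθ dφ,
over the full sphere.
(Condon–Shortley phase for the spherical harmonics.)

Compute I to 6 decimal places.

Rules hold: Σm=0, L=10 even, 4≤4≤6.
N = 11·3·9 = 297
Δ = 2!·8!·0!/11! = 1/495
Racah Σ t=1..1: t=1:−1/576 = -1/576
⇒ 3j(5 1 4; 0 0 0)² = 5/99, sgn -1
Racah Σ t=2..2: t=2:+1/1152 = 1/1152
⇒ 3j(5 1 4; -1 1 0)² = 1/33, sgn +1
4πI² = N·(3j₀)²·(3jₘ)² = 5/11
I = -1·√(0.454545/4π) = -0.19018827

-0.190188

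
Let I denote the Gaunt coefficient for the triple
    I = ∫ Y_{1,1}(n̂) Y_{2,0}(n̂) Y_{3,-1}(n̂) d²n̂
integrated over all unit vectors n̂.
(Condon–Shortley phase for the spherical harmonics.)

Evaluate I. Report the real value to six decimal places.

Rules hold: Σm=0, L=6 even, 1≤3≤3.
N = 3·5·7 = 105
Δ = 0!·2!·4!/7! = 1/105
Racah Σ t=0..0: t=0:+1/4 = 1/4
⇒ 3j(1 2 3; 0 0 0)² = 3/35, sgn -1
Racah Σ t=0..0: t=0:+1/8 = 1/8
⇒ 3j(1 2 3; 1 0 -1)² = 2/35, sgn +1
4πI² = N·(3j₀)²·(3jₘ)² = 18/35
I = -1·√(0.514286/4π) = -0.20230066

-0.202301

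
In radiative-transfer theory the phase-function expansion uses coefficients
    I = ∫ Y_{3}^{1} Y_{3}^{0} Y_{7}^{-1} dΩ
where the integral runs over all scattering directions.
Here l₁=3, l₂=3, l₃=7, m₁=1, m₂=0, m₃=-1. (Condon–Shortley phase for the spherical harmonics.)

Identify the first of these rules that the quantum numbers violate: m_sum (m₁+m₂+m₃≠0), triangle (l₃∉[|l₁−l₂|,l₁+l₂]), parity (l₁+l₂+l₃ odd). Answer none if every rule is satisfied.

triangle

azimuthal sum: 1 + 0 − 1 = 0  ✓
0 ≤ 7 ≤ 6 (triangle on l)  ✗
L = 3 + 3 + 7 = 13 (odd)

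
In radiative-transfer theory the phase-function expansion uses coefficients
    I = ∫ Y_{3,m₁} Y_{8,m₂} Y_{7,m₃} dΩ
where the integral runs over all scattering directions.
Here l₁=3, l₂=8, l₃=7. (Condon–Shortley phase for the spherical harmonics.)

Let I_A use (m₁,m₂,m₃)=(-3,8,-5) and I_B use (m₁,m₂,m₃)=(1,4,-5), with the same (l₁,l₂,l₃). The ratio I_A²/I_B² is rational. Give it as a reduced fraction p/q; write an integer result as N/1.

l's match ⇒ only the (l;m) 3-j factors differ between A and B.
A: triangle coeff Δ(3,8,7) = 1/5290740; Σ_t [4,4]: t=4:+1/22992076800 = 1/22992076800; (3j)²=5/969 [(3 8 7; -3 8 -5)], sign=+1
B: triangle coeff Δ(3,8,7) = 1/5290740; Σ_t [0,2]: t=0:+1/22992076800 t=1:−1/239500800 t=2:+1/58060800 = 43/3284582400; (3j)²=12943/755820 [(3 8 7; 1 4 -5)], sign=+1
I_A²/I_B² = (5/969)/(12943/755820) = 3900/12943

3900/12943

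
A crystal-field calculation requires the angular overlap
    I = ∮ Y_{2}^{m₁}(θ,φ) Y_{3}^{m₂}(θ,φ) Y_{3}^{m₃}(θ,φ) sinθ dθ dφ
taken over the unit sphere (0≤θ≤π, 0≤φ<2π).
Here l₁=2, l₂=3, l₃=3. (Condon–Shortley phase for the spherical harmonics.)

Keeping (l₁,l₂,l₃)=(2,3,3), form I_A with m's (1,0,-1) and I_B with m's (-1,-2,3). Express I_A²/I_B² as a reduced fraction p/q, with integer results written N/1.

Shared (l₁,l₂,l₃)=(2,3,3): N and (l;000)² cancel in I_A²/I_B².
A: Δ = 2!·2!·4!/9! = 1/3780; Racah Σ t=0..1: t=0:+1/12 t=1:−1/8 = -1/24; ⇒ 3j(2 3 3; 1 0 -1)² = 1/210, sgn -1
B: Δ = 2!·2!·4!/9! = 1/3780; Racah Σ t=1..1: t=1:−1/48 = -1/48; ⇒ 3j(2 3 3; -1 -2 3)² = 5/84, sgn -1
I_A²/I_B² = (1/210)/(5/84) = 2/25

2/25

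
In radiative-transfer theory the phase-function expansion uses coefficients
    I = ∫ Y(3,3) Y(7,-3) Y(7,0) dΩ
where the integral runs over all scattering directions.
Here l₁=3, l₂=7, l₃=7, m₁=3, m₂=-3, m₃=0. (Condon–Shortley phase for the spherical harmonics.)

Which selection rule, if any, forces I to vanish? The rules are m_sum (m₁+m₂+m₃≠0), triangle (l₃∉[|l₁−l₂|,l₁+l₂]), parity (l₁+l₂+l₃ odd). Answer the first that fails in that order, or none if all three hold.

Σmᵢ = 0  ✓
l₃∈[|l₁−l₂|,l₁+l₂]=[4,10], have l₃=7  ✓
Σlᵢ = 17 ⇒ odd  ✗

parity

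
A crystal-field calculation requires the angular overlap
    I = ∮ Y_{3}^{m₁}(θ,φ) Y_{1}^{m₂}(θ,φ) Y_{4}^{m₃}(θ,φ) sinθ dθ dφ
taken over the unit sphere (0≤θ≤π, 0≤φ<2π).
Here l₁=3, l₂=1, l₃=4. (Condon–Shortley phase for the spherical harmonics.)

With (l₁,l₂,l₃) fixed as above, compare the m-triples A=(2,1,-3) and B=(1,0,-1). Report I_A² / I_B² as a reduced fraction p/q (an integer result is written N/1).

7/5

Same 3,1,4: normalisation and zero-m 3j drop out of the ratio.
A: Δ: 0! 6! 2! / 9! → 1/252; sum: t=0:+1/240 = 1/240; 3j²(3 1 4; 2 1 -3) = Δ·Π!·Σ² = 1/12  (sign -1)
B: Δ: 0! 6! 2! / 9! → 1/252; sum: t=0:+1/48 = 1/48; 3j²(3 1 4; 1 0 -1) = Δ·Π!·Σ² = 5/84  (sign -1)
I_A²/I_B² = (1/12)/(5/84) = 7/5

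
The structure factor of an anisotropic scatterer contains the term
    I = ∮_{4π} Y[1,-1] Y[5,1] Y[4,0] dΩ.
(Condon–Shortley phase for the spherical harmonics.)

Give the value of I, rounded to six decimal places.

-0.190188

Rules hold: Σm=0, L=10 even, 4≤4≤6.
N = 3·11·9 = 297
Δ = 2!·0!·8!/11! = 1/495
Racah Σ t=1..1: t=1:−1/576 = -1/576
⇒ 3j(1 5 4; 0 0 0)² = 5/99, sgn -1
Racah Σ t=2..2: t=2:+1/1152 = 1/1152
⇒ 3j(1 5 4; -1 1 0)² = 1/33, sgn +1
4πI² = N·(3j₀)²·(3jₘ)² = 5/11
I = -1·√(0.454545/4π) = -0.19018827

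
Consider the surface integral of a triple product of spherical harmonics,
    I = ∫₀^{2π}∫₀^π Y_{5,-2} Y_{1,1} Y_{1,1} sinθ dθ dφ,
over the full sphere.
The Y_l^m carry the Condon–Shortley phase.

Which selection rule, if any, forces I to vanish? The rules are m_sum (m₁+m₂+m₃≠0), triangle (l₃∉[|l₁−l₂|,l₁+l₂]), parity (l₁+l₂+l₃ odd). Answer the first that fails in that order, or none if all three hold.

triangle

azimuthal sum: -2 + 1 + 1 = 0  ✓
4 ≤ 1 ≤ 6 (triangle on l)  ✗
L = 5 + 1 + 1 = 7 (odd)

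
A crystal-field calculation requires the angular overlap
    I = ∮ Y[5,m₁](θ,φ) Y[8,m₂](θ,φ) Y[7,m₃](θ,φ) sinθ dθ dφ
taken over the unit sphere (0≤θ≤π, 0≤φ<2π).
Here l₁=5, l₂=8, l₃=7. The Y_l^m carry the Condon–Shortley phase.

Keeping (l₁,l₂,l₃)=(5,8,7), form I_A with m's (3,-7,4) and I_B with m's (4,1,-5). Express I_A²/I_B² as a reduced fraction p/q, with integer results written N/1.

l's match ⇒ only the (l;m) 3-j factors differ between A and B.
A: triangle coeff Δ(5,8,7) = 1/814773960; Σ_t [0,1]: t=0:+1/1045094400 t=1:−1/2612736000 = 1/1741824000; (3j)²=33/3230 [(5 8 7; 3 -7 4)], sign=-1
B: triangle coeff Δ(5,8,7) = 1/814773960; Σ_t [0,1]: t=0:+1/1567641600 t=1:−1/232243200 = -23/6270566400; (3j)²=529/50388 [(5 8 7; 4 1 -5)], sign=-1
I_A²/I_B² = (33/3230)/(529/50388) = 2574/2645

2574/2645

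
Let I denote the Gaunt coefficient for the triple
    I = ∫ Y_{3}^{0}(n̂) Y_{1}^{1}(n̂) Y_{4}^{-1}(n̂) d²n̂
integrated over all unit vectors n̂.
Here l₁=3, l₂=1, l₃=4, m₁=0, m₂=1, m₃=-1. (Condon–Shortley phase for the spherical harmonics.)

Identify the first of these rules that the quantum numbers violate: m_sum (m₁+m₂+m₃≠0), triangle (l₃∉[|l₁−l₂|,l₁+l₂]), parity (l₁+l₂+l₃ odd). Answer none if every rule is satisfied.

m₁+m₂+m₃ = 0 + 1 − 1 = 0  ✓
triangle: |3−1|=2 ≤ l₃=4 ≤ 3+1=4  ✓
parity: l₁+l₂+l₃ = 8 is even  ✓

none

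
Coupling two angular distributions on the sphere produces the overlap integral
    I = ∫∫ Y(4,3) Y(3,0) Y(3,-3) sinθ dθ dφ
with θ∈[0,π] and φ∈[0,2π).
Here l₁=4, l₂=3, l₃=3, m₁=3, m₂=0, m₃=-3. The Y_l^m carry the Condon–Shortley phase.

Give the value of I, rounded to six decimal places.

0.203551

Checks pass: Σm=0; 10 even; l₃=3∈[1,7].
(2·4+1)(2·3+1)(2·3+1) = 441
Δ: 4! 4! 2! / 11! → 1/34650
sum: t=1:−1/72 t=2:+1/16 t=3:−1/72 = 5/144
3j²(4 3 3; 0 0 0) = Δ·Π!·Σ² = 2/77  (sign -1)
sum: t=1:−1/288 = -1/288
3j²(4 3 3; 3 0 -3) = Δ·Π!·Σ² = 1/22  (sign -1)
combine: 4πI² = 441·2/77·1/22 = 63/121
take √, sign +1: I = 0.20355073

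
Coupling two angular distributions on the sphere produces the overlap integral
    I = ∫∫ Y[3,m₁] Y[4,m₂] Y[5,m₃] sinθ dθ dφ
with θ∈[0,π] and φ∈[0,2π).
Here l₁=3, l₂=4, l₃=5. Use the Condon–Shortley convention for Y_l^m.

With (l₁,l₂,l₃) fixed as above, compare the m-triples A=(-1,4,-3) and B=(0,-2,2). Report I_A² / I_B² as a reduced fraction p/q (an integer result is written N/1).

56/1

Same 3,4,5: normalisation and zero-m 3j drop out of the ratio.
A: Δ: 2! 4! 6! / 13! → 1/180180; sum: t=2:+1/5760 = 1/5760; 3j²(3 4 5; -1 4 -3) = Δ·Π!·Σ² = 56/2145  (sign +1)
B: Δ: 2! 4! 6! / 13! → 1/180180; sum: t=0:+1/576 t=1:−1/480 t=2:+1/8640 = -1/4320; 3j²(3 4 5; 0 -2 2) = Δ·Π!·Σ² = 1/2145  (sign +1)
I_A²/I_B² = (56/2145)/(1/2145) = 56/1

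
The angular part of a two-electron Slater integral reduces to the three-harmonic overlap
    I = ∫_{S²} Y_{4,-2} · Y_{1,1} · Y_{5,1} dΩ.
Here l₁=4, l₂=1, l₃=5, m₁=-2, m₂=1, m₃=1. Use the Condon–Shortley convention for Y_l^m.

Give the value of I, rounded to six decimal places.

-0.120286

Rules hold: Σm=0, L=10 even, 3≤5≤5.
N = 9·3·11 = 297
Δ = 0!·8!·2!/11! = 1/495
Racah Σ t=0..0: t=0:+1/576 = 1/576
⇒ 3j(4 1 5; 0 0 0)² = 5/99, sgn -1
Racah Σ t=0..0: t=0:+1/2880 = 1/2880
⇒ 3j(4 1 5; -2 1 1)² = 2/165, sgn +1
4πI² = N·(3j₀)²·(3jₘ)² = 2/11
I = -1·√(0.181818/4π) = -0.12028562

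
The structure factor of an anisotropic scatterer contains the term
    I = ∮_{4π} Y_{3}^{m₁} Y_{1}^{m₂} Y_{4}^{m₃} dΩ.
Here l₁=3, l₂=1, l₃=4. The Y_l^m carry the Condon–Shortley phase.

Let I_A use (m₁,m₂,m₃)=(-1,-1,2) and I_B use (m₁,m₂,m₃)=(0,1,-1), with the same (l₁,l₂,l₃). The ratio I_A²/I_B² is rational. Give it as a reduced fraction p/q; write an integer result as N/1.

Same 3,1,4: normalisation and zero-m 3j drop out of the ratio.
A: Δ: 0! 6! 2! / 9! → 1/252; sum: t=0:+1/96 = 1/96; 3j²(3 1 4; -1 -1 2) = Δ·Π!·Σ² = 5/84  (sign +1)
B: Δ: 0! 6! 2! / 9! → 1/252; sum: t=0:+1/72 = 1/72; 3j²(3 1 4; 0 1 -1) = Δ·Π!·Σ² = 5/126  (sign -1)
I_A²/I_B² = (5/84)/(5/126) = 3/2

3/2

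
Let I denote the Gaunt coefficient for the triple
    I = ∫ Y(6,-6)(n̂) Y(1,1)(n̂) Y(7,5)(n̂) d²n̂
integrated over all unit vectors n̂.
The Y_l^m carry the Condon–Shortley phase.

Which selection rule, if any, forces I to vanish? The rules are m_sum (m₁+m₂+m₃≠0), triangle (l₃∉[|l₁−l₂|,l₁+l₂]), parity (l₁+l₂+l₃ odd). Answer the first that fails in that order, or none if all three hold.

m₁+m₂+m₃ = -6 + 1 + 5 = 0  ✓
triangle: |6−1|=5 ≤ l₃=7 ≤ 6+1=7  ✓
parity: l₁+l₂+l₃ = 14 is even  ✓

none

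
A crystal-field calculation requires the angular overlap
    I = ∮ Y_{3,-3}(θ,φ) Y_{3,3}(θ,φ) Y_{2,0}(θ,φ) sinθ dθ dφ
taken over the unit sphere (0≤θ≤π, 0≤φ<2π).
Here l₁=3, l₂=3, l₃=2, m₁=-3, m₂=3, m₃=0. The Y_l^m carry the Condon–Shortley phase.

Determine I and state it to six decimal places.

0.210261

Rules hold: Σm=0, L=8 even, 0≤2≤6.
N = 7·7·5 = 245
Δ = 4!·2!·2!/9! = 1/3780
Racah Σ t=1..3: t=1:−1/24 t=2:+1/4 t=3:−1/24 = 1/6
⇒ 3j(3 3 2; 0 0 0)² = 4/105, sgn +1
Racah Σ t=4..4: t=4:+1/96 = 1/96
⇒ 3j(3 3 2; -3 3 0)² = 5/84, sgn +1
4πI² = N·(3j₀)²·(3jₘ)² = 5/9
I = +1·√(0.555556/4π) = 0.21026104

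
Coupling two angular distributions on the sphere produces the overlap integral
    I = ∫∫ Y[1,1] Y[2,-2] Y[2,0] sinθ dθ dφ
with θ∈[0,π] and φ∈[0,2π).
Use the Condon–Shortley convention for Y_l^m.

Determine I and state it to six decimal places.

m-sum = 1 − 2 + 0 = -1 ≠ 0 ⇒ I = 0

0.000000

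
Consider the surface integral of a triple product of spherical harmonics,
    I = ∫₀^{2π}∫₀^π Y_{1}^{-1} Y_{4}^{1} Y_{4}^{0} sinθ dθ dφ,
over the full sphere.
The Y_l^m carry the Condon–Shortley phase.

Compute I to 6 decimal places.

l₁+l₂+l₃=9 is odd: 3j(l;000)=0 ⇒ I=0

0.000000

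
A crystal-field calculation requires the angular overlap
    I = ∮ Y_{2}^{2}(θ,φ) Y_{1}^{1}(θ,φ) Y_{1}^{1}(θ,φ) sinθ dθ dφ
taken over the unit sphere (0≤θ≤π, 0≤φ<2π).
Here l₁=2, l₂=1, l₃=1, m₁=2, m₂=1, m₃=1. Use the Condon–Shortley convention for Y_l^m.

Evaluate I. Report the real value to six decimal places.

Σmᵢ = 4 ≠ 0, so the φ-integral vanishes; I = 0

0.000000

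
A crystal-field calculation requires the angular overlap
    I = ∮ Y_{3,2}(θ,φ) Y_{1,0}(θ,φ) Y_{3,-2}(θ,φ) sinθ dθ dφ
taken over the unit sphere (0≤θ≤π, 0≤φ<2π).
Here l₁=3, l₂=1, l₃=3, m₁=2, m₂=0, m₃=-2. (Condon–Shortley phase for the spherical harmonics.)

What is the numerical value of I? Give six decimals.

0.000000

L=7 odd ⇒ parity kills the (l;000) factor ⇒ I = 0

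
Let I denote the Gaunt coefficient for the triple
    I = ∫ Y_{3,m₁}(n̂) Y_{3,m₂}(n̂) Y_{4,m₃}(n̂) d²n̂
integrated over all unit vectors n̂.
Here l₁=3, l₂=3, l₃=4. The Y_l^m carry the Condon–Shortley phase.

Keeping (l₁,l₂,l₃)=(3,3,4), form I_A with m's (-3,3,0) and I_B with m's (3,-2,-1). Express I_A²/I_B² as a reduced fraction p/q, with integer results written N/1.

l's match ⇒ only the (l;m) 3-j factors differ between A and B.
A: triangle coeff Δ(3,3,4) = 1/34650; Σ_t [2,2]: t=2:+1/1152 = 1/1152; (3j)²=1/154 [(3 3 4; -3 3 0)], sign=+1
B: triangle coeff Δ(3,3,4) = 1/34650; Σ_t [0,0]: t=0:+1/288 = 1/288; (3j)²=5/231 [(3 3 4; 3 -2 -1)], sign=-1
I_A²/I_B² = (1/154)/(5/231) = 3/10

3/10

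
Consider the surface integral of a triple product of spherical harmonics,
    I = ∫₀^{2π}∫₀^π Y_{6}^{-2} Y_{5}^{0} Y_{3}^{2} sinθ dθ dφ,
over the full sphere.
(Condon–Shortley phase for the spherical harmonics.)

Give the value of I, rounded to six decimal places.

Rules hold: Σm=0, L=14 even, 1≤3≤11.
N = 13·11·7 = 1001
Δ = 8!·4!·2!/15! = 1/675675
Racah Σ t=3..5: t=3:−1/8640 t=4:+1/2304 t=5:−1/8640 = 7/34560
⇒ 3j(6 5 3; 0 0 0)² = 7/429, sgn -1
Racah Σ t=4..5: t=4:+1/13824 t=5:−1/8640 = -1/23040
⇒ 3j(6 5 3; -2 0 2)² = 2/429, sgn +1
4πI² = N·(3j₀)²·(3jₘ)² = 98/1287
I = -1·√(0.0761461/4π) = -0.07784287

-0.077843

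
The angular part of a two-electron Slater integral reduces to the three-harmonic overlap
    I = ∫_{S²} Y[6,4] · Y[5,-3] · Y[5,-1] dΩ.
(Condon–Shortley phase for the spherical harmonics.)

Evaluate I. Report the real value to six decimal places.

Rules hold: Σm=0, L=16 even, 1≤5≤11.
N = 13·11·11 = 1573
Δ = 6!·6!·4!/17! = 1/28588560
Racah Σ t=1..5: t=1:−1/345600 t=2:+1/13824 t=3:−1/5184 t=4:+1/13824 t=5:−1/345600 = -7/129600
⇒ 3j(6 5 5; 0 0 0)² = 80/7293, sgn +1
Racah Σ t=0..2: t=0:+1/138240 t=1:−1/86400 t=2:+1/829440 = -13/4147200
⇒ 3j(6 5 5; 4 -3 -1)² = 13/3740, sgn -1
4πI² = N·(3j₀)²·(3jₘ)² = 52/867
I = -1·√(0.0599769/4π) = -0.06908555

-0.069086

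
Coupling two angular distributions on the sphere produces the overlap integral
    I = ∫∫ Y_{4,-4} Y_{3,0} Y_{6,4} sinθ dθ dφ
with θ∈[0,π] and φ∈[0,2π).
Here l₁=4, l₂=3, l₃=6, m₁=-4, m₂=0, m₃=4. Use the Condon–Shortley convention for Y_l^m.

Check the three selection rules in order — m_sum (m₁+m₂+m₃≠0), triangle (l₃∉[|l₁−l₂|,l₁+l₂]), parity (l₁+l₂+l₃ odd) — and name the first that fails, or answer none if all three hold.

m₁+m₂+m₃ = -4 + 0 + 4 = 0  ✓
triangle: |4−3|=1 ≤ l₃=6 ≤ 4+3=7  ✓
parity: l₁+l₂+l₃ = 13 is odd  ✗

parity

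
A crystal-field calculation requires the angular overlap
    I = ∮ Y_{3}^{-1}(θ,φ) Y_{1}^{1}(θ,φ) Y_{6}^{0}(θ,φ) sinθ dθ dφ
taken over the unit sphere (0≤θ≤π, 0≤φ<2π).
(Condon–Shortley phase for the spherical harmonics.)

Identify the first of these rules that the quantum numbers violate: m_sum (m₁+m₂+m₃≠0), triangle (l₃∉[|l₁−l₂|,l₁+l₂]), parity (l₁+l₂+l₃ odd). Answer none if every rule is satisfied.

triangle

azimuthal sum: -1 + 1 + 0 = 0  ✓
2 ≤ 6 ≤ 4 (triangle on l)  ✗
L = 3 + 1 + 6 = 10 (even)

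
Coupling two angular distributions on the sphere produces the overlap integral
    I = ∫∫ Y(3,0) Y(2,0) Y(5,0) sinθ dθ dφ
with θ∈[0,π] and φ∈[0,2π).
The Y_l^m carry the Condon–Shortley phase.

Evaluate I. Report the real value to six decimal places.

0.239615

Rules hold: Σm=0, L=10 even, 1≤5≤5.
N = 7·5·11 = 385
Δ = 0!·6!·4!/11! = 1/2310
Racah Σ t=0..0: t=0:+1/144 = 1/144
⇒ 3j(3 2 5; 0 0 0)² = 10/231, sgn -1
(m-triple is (0,0,0) — same symbol as above.)
4πI² = N·(3j₀)²·(3jₘ)² = 500/693
I = +1·√(0.721501/4π) = 0.23961470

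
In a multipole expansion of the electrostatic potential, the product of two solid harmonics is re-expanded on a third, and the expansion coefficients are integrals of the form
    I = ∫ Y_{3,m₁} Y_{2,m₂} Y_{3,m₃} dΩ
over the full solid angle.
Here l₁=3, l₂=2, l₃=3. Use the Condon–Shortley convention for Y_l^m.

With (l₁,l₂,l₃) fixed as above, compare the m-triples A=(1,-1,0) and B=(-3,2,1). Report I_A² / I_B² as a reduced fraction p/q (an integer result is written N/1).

Same 3,2,3: normalisation and zero-m 3j drop out of the ratio.
A: Δ: 2! 4! 2! / 9! → 1/3780; sum: t=0:+1/8 t=1:−1/12 = 1/24; 3j²(3 2 3; 1 -1 0) = Δ·Π!·Σ² = 1/210  (sign -1)
B: Δ: 2! 4! 2! / 9! → 1/3780; sum: t=2:+1/96 = 1/96; 3j²(3 2 3; -3 2 1) = Δ·Π!·Σ² = 1/42  (sign +1)
I_A²/I_B² = (1/210)/(1/42) = 1/5

1/5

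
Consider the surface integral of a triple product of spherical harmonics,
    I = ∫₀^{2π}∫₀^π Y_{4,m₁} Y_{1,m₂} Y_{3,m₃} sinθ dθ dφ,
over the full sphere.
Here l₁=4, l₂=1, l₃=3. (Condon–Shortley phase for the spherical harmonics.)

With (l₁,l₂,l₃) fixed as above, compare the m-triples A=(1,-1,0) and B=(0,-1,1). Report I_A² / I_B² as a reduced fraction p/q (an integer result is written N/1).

l's match ⇒ only the (l;m) 3-j factors differ between A and B.
A: triangle coeff Δ(4,1,3) = 1/252; Σ_t [0,0]: t=0:+1/72 = 1/72; (3j)²=5/126 [(4 1 3; 1 -1 0)], sign=-1
B: triangle coeff Δ(4,1,3) = 1/252; Σ_t [0,0]: t=0:+1/96 = 1/96; (3j)²=1/42 [(4 1 3; 0 -1 1)], sign=+1
I_A²/I_B² = (5/126)/(1/42) = 5/3

5/3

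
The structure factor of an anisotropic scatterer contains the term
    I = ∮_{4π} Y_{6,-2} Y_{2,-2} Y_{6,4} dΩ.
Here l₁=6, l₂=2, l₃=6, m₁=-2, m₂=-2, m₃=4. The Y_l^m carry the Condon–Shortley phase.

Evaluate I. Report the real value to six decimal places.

m-sum 0 ✓  L=14 even ✓  4≤6≤8 ✓
Π(2lᵢ+1) = 13×5×13 = 845
triangle coeff Δ(6,2,6) = 1/90090
Σ_t [0,2]: t=0:+1/69120 t=1:−1/14400 t=2:+1/69120 = -7/172800
(3j)²=14/715 [(6 2 6; 0 0 0)], sign=-1
Σ_t [0,0]: t=0:+1/322560 = 1/322560
(3j)²=18/1001 [(6 2 6; -2 -2 4)], sign=+1
⇒ 4πI² = 36/121
I = (-1)√(36/121/(4π)) = -0.15386989

-0.153870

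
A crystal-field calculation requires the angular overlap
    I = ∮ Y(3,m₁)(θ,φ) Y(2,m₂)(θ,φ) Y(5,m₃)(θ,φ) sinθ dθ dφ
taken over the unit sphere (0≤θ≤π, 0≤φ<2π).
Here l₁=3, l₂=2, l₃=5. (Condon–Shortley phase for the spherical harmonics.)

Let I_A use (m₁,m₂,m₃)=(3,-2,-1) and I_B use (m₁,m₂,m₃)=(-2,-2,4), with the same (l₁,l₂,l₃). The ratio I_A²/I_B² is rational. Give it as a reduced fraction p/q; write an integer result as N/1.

Shared (l₁,l₂,l₃)=(3,2,5): N and (l;000)² cancel in I_A²/I_B².
A: Δ = 0!·6!·4!/11! = 1/2310; Racah Σ t=0..0: t=0:+1/17280 = 1/17280; ⇒ 3j(3 2 5; 3 -2 -1)² = 1/2310, sgn +1
B: Δ = 0!·6!·4!/11! = 1/2310; Racah Σ t=0..0: t=0:+1/2880 = 1/2880; ⇒ 3j(3 2 5; -2 -2 4)² = 3/55, sgn -1
I_A²/I_B² = (1/2310)/(3/55) = 1/126

1/126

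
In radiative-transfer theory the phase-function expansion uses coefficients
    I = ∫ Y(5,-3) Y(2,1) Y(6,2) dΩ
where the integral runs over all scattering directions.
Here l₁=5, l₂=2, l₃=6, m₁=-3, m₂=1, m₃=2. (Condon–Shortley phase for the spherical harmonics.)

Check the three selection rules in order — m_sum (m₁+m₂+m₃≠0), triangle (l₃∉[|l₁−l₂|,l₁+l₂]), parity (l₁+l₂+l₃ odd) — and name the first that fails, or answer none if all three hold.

Σmᵢ = 0  ✓
l₃∈[|l₁−l₂|,l₁+l₂]=[3,7], have l₃=6  ✓
Σlᵢ = 13 ⇒ odd  ✗

parity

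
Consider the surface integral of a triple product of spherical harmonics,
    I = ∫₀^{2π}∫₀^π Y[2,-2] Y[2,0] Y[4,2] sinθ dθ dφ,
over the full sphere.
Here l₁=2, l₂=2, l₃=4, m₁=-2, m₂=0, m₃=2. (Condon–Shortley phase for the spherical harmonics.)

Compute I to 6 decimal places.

0.156078

Checks pass: Σm=0; 8 even; l₃=4∈[0,4].
(2·2+1)(2·2+1)(2·4+1) = 225
Δ: 0! 4! 4! / 9! → 1/630
sum: t=0:+1/16 = 1/16
3j²(2 2 4; 0 0 0) = Δ·Π!·Σ² = 2/35  (sign +1)
sum: t=0:+1/96 = 1/96
3j²(2 2 4; -2 0 2) = Δ·Π!·Σ² = 1/42  (sign +1)
combine: 4πI² = 225·2/35·1/42 = 15/49
take √, sign +1: I = 0.15607835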